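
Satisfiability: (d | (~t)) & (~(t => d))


Check all 4 assignments over {d, t}:
d | t | φ
---------
False | False | False
True | False | False
False | True | False
True | True | False
No assignment makes the formula true.

Unsatisfiable.


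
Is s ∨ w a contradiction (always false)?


Truth table over {s, w}:
s | w | φ
---------
F | F | F
T | F | T
F | T | T
T | T | T
Satisfying assignment at row 2: s=T, w=F gives T.

No, it is not a contradiction.


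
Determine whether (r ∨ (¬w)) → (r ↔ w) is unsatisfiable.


Truth table over {r, w}:
r | w | φ
---------
F | F | T
T | F | F
F | T | T
T | T | T
Satisfying assignment at row 1: r=F, w=F gives T.

No, it is not a contradiction.


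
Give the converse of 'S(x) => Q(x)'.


The converse of (P → Q) is (Q → P). It is not in general equivalent to the original.
Here P = 'S(x)' and Q = 'Q(x)'.

If Q(x), then S(x).


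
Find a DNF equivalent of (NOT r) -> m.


Step 1: Rewrite (¬r) → m as ¬(¬r) ∨ m.
Step 2: Eliminate any double negations (¬¬X = X).

r OR m


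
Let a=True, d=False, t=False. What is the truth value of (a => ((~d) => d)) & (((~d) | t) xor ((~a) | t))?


Substitute a=True, d=False, t=False:
~d = True
(~d) => d = True => False = False
a => ((~d) => d) = True => False = False
~d = True
(~d) | t = True | False = True
~a = False
(~a) | t = False | False = False
((~d) | t) xor ((~a) | t) = True xor False = True
(a => ((~d) => d)) & (((~d) | t) xor ((~a) | t)) = False & True = False

False


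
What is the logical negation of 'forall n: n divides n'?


¬(forall x: φ) = exists x: ¬φ, and ¬(exists x: φ) = forall x: ¬φ.
Apply to the universal statement.

exists n: ~(n divides n)


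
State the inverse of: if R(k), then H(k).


The inverse of (P → Q) is (¬P → ¬Q). It is equivalent to the converse, not to the original.
Here P = 'R(k)' and Q = 'H(k)'.

If not (R(k)), then not (H(k)).


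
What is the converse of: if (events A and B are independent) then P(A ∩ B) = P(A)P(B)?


The converse of (P → Q) is (Q → P). It is not in general equivalent to the original.
Here P = '(events A and B are independent)' and Q = 'P(A ∩ B) = P(A)P(B)'.

If P(A ∩ B) = P(A)P(B), then (events A and B are independent).


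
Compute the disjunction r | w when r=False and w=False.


Disjunction is false only when both operands are false.
Substitute: r=False, w=False.
False | False evaluates to False.

False


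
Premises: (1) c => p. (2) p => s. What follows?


Hypothetical syllogism: from (P → Q) and (Q → R), infer (P → R).
Chain the two implications through the shared middle term 'p'.

c => s


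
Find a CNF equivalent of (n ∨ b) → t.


Step 1: Rewrite as ¬(n ∨ b) ∨ t = (¬n ∧ ¬b) ∨ t.
Step 2: Distribute ∨ over ∧.

((¬n) ∨ t) ∧ ((¬b) ∨ t)


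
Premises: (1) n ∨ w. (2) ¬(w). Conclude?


Disjunctive syllogism: from (P ∨ Q) and ¬P, infer Q.
One disjunct, 'w', is ruled out; the other must hold.

n


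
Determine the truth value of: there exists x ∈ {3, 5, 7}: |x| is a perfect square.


Evaluate the predicate on each element: 3:F, 5:F, 7:F.
No element satisfies the predicate.

F


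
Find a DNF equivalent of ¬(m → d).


Step 1: Rewrite implication then negate: ¬(¬m ∨ d) = m ∧ ¬d.

m ∧ (¬d)


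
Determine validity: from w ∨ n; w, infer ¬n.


This is affirming a disjunct (fallacy). There exist truth assignments where the premises are all true but the conclusion is false.

Invalid.


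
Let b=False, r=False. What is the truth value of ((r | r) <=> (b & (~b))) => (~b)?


Substitute b=False, r=False:
r | r = False | False = False
~b = True
b & (~b) = False & True = False
(r | r) <=> (b & (~b)) = False <=> False = True
~b = True
((r | r) <=> (b & (~b))) => (~b) = True => True = True

True


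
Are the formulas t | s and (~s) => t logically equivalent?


Compare truth tables:
s | t | φ | ψ
-------------
False | False | False | False
True | False | True | True
False | True | True | True
True | True | True | True
The columns φ and ψ agree on every row.

Yes, they are logically equivalent.


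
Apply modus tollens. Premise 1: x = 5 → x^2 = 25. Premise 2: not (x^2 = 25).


Modus tollens: from (P → Q) and ¬Q, infer ¬P.
Q = 'x^2 = 25' is denied; since P → Q, P must also fail.

Not (x = 5).


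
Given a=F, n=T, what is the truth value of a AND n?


Conjunction is true only when both operands are true.
Substitute: a=F, n=T.
F AND T evaluates to F.

F


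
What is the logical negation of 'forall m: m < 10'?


¬(forall x: φ) = exists x: ¬φ, and ¬(exists x: φ) = forall x: ¬φ.
Apply to the universal statement.

exists m: ~(m < 10)


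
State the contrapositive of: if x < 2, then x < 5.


The contrapositive of (P → Q) is (¬Q → ¬P); it is logically equivalent to the original.
Here P = 'x < 2' and Q = 'x < 5'.

If not (x < 5), then not (x < 2).


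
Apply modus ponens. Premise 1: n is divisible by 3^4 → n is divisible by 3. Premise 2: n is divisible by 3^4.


Modus ponens: from (P → Q) and P, infer Q.
P = 'n is divisible by 3^4' is asserted, and P → Q holds, so Q follows.

n is divisible by 3.


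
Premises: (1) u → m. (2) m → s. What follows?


Hypothetical syllogism: from (P → Q) and (Q → R), infer (P → R).
Chain the two implications through the shared middle term 'm'.

u → s


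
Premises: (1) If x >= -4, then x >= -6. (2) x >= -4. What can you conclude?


Modus ponens: from (P → Q) and P, infer Q.
P = 'x >= -4' is asserted, and P → Q holds, so Q follows.

x >= -6.


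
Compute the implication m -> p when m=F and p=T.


Implication is false only when antecedent is true and consequent is false.
Substitute: m=F, p=T.
F -> T evaluates to T.

T


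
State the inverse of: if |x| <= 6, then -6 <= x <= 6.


The inverse of (P → Q) is (¬P → ¬Q). It is equivalent to the converse, not to the original.
Here P = '|x| <= 6' and Q = '-6 <= x <= 6'.

If not (|x| <= 6), then not (-6 <= x <= 6).


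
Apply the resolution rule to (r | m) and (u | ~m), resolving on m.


The clauses contain complementary literals m and ~m.
Resolution eliminates this pair and disjoins the remaining literals (merging duplicates).

(r | u)


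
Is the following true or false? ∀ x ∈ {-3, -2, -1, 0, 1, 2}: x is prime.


Evaluate the predicate on each element: -3:F, -2:F, -1:F, 0:F, 1:F, 2:T.
Counterexample x = -3 fails the predicate.

F


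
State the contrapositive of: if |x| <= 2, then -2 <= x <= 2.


The contrapositive of (P → Q) is (¬Q → ¬P); it is logically equivalent to the original.
Here P = '|x| <= 2' and Q = '-2 <= x <= 2'.

If not (-2 <= x <= 2), then not (|x| <= 2).


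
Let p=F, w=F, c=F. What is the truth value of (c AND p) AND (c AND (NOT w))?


Substitute p=F, w=F, c=F:
c AND p = F AND F = F
NOT w = T
c AND (NOT w) = F AND T = F
(c AND p) AND (c AND (NOT w)) = F AND F = F

F


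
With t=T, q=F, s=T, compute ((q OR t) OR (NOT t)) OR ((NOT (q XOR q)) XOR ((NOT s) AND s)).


Substitute t=T, q=F, s=T:
q OR t = F OR T = T
NOT t = F
(q OR t) OR (NOT t) = T OR F = T
q XOR q = F XOR F = F
NOT (q XOR q) = T
NOT s = F
(NOT s) AND s = F AND T = F
(NOT (q XOR q)) XOR ((NOT s) AND s) = T XOR F = T
((q OR t) OR (NOT t)) OR ((NOT (q XOR q)) XOR ((NOT s) AND s)) = T OR T = T

T


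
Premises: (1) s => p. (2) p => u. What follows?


Hypothetical syllogism: from (P → Q) and (Q → R), infer (P → R).
Chain the two implications through the shared middle term 'p'.

s => u


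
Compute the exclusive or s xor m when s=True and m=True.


Exclusive or is true when exactly one operand is true.
Substitute: s=True, m=True.
True xor True evaluates to False.

False


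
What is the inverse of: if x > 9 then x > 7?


The inverse of (P → Q) is (¬P → ¬Q). It is equivalent to the converse, not to the original.
Here P = 'x > 9' and Q = 'x > 7'.

If not (x > 9), then not (x > 7).


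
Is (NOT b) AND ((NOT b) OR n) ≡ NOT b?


Compare truth tables:
b | n | φ | ψ
-------------
F | F | T | T
T | F | F | F
F | T | T | T
T | T | F | F
The columns φ and ψ agree on every row.

Yes, they are logically equivalent.


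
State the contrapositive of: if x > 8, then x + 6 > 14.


The contrapositive of (P → Q) is (¬Q → ¬P); it is logically equivalent to the original.
Here P = 'x > 8' and Q = 'x + 6 > 14'.

If not (x + 6 > 14), then not (x > 8).


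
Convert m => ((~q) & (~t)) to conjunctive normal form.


Step 1: Rewrite m → ((¬q) ∧ (¬t)) as ¬m ∨ ((¬q) ∧ (¬t)).
Step 2: Distribute ∨ over ∧.

((~m) | (~q)) & ((~m) | (~t))


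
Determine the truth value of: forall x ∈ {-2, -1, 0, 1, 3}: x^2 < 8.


Evaluate the predicate on each element: -2:True, -1:True, 0:True, 1:True, 3:False.
Counterexample x = 3 fails the predicate.

False


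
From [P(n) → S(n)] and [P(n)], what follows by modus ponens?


Modus ponens: from (P → Q) and P, infer Q.
P = 'P(n)' is asserted, and P → Q holds, so Q follows.

S(n).


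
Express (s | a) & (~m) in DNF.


Step 1: Distribute ∧ over ∨: (s ∨ a) ∧ (¬m) = (s ∧ (¬m)) ∨ (a ∧ (¬m)).

(s & (~m)) | (a & (~m))


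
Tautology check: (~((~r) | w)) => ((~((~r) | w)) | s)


Build the truth table over {r, s, w}:
r | s | w | φ
-------------
False | False | False | True
True | False | False | True
False | True | False | True
True | True | False | True
False | False | True | True
True | False | True | True
False | True | True | True
True | True | True | True
Every row evaluates to true.

Yes, it is a tautology.


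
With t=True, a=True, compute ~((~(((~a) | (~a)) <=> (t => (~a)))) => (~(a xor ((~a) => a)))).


Substitute t=True, a=True:
… (earlier sub-steps elided)
~a = False
t => (~a) = True => False = False
((~a) | (~a)) <=> (t => (~a)) = False <=> False = True
~(((~a) | (~a)) <=> (t => (~a))) = False
~a = False
(~a) => a = False => True = True
a xor ((~a) => a) = True xor True = False
~(a xor ((~a) => a)) = True
(~(((~a) | (~a)) <=> (t => (~a)))) => (~(a xor ((~a) => a))) = False => True = True
~((~(((~a) | (~a)) <=> (t => (~a)))) => (~(a xor ((~a) => a)))) = False

False


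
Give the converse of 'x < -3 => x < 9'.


The converse of (P → Q) is (Q → P). It is not in general equivalent to the original.
Here P = 'x < -3' and Q = 'x < 9'.

If x < 9, then x < -3.


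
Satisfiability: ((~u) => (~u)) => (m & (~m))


Check all 4 assignments over {m, u}:
m | u | φ
---------
False | False | False
True | False | False
False | True | False
True | True | False
No assignment makes the formula true.

Unsatisfiable.


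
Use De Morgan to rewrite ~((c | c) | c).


De Morgan: the negation of a disjunction is the conjunction of the negations.
Distribute ~ across |, flipping it to &, and negate each literal.

((~c) & (~c)) & (~c)


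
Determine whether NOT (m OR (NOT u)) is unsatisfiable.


Truth table over {m, u}:
m | u | φ
---------
F | F | F
T | F | F
F | T | T
T | T | F
Satisfying assignment at row 3: m=F, u=T gives T.

No, it is not a contradiction.


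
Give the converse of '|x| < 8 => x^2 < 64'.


The converse of (P → Q) is (Q → P). It is not in general equivalent to the original.
Here P = '|x| < 8' and Q = 'x^2 < 64'.

If x^2 < 64, then |x| < 8.


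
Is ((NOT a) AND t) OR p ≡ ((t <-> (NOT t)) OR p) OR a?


Compare truth tables:
a | p | t | φ | ψ
-----------------
F | F | F | F | F
T | F | F | F | T
F | T | F | T | T
T | T | F | T | T
F | F | T | T | F
T | F | T | F | T
F | T | T | T | T
T | T | T | T | T
They differ at row 2 (a=T, p=F, t=F): φ=F but ψ=T.

No, they are not logically equivalent.


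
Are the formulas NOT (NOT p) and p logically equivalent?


Compare truth tables:
p | φ | ψ
---------
F | F | F
T | T | T
The columns φ and ψ agree on every row.

Yes, they are logically equivalent.


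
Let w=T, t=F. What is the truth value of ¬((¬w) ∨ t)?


Substitute w=T, t=F:
¬w = F
(¬w) ∨ t = F ∨ F = F
¬((¬w) ∨ t) = T

T


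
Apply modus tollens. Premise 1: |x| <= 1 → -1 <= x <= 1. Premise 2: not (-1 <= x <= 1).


Modus tollens: from (P → Q) and ¬Q, infer ¬P.
Q = '-1 <= x <= 1' is denied; since P → Q, P must also fail.

Not (|x| <= 1).


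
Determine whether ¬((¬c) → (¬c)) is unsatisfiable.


Truth table over {c}:
c | φ
-----
F | F
T | F
Every row is false.

Yes, it is a contradiction.


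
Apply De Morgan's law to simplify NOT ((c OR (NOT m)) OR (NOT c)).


De Morgan: the negation of a disjunction is the conjunction of the negations.
Distribute NOT across OR, flipping it to AND, and negate each literal.

((NOT c) AND m) AND c


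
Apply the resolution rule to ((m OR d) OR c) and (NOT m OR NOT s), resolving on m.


The clauses contain complementary literals m and NOTm.
Resolution eliminates this pair and disjoins the remaining literals (merging duplicates).

((d OR c) OR NOT s)


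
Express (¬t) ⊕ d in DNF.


Step 1: (¬t) ⊕ d is true exactly when they disagree: ((¬t) ∧ ¬d) ∨ (¬(¬t) ∧ d).
Step 2: Eliminate any double negations (¬¬X = X).

((¬t) ∧ (¬d)) ∨ (t ∧ d)


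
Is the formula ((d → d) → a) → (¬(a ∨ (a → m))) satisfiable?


Search for a satisfying assignment over {a, d, m}.
Try a=F, d=F, m=F: the formula evaluates to T.
A satisfying assignment exists.

Satisfiable.


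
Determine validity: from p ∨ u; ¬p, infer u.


This matches the form of disjunctive syllogism: the conclusion follows in every model of the premises.

Valid.


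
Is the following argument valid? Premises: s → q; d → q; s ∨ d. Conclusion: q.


This matches the form of proof by cases: the conclusion follows in every model of the premises.

Valid.


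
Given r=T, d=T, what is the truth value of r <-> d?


Biconditional is true when both operands have the same truth value.
Substitute: r=T, d=T.
T <-> T evaluates to T.

T


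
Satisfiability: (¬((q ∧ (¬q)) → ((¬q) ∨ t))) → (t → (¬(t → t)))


Search for a satisfying assignment over {q, t}.
Try q=F, t=F: the formula evaluates to T.
A satisfying assignment exists.

Satisfiable.


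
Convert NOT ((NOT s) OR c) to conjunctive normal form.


Step 1: Apply De Morgan: ¬((¬s) ∨ c) = ¬(¬s) ∧ ¬c.
Step 2: Eliminate any double negations (¬¬X = X).

s AND (NOT c)


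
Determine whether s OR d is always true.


Build the truth table over {d, s}:
d | s | φ
---------
F | F | F
T | F | T
F | T | T
T | T | T
Counterexample at row 1: with d=F, s=F, the formula is F.

No, it is not a tautology.


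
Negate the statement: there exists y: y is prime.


¬(for all x: φ) = there exists x: ¬φ, and ¬(there exists x: φ) = for all x: ¬φ.
Apply to the existential statement.

for all y: NOT(y is prime)


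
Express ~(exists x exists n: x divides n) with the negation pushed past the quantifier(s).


Negation flips each quantifier (∀↔∃) and negates the inner predicate.
¬(exists x exists n: φ) = forall x forall n: ¬φ.

forall x forall n: ~(x divides n)


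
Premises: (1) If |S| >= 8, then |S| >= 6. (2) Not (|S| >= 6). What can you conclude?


Modus tollens: from (P → Q) and ¬Q, infer ¬P.
Q = '|S| >= 6' is denied; since P → Q, P must also fail.

Not (|S| >= 8).


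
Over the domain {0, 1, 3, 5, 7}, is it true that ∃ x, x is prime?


Evaluate the predicate on each element: 0:F, 1:F, 3:T, 5:T, 7:T.
Witness x = 3 satisfies the predicate.

T


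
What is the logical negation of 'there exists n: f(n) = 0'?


¬(for all x: φ) = there exists x: ¬φ, and ¬(there exists x: φ) = for all x: ¬φ.
Apply to the existential statement.

for all n: NOT(f(n) = 0)


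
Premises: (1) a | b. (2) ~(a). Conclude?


Disjunctive syllogism: from (P ∨ Q) and ¬P, infer Q.
One disjunct, 'a', is ruled out; the other must hold.

b


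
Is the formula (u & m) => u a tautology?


Build the truth table over {m, u}:
m | u | φ
---------
False | False | True
True | False | True
False | True | True
True | True | True
Every row evaluates to true.

Yes, it is a tautology.


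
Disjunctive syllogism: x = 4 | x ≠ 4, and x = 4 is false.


Disjunctive syllogism: from (P ∨ Q) and ¬P, infer Q.
One disjunct, 'x = 4', is ruled out; the other must hold.

x ≠ 4


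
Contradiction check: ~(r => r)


Truth table over {r}:
r | φ
-----
False | False
True | False
Every row is false.

Yes, it is a contradiction.


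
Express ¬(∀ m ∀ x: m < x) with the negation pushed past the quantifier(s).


Negation flips each quantifier (∀↔∃) and negates the inner predicate.
¬(∀ m ∀ x: φ) = ∃ m ∃ x: ¬φ.

∃ m ∃ x: ¬(m < x)


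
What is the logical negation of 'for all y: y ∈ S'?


¬(for all x: φ) = there exists x: ¬φ, and ¬(there exists x: φ) = for all x: ¬φ.
Apply to the universal statement.

there exists y: NOT(y ∈ S)


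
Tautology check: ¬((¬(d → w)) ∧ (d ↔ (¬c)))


Build the truth table over {c, d, w}:
c | d | w | φ
-------------
F | F | F | T
T | F | F | T
F | T | F | F
T | T | F | T
F | F | T | T
T | F | T | T
F | T | T | T
T | T | T | T
Counterexample at row 3: with c=F, d=T, w=F, the formula is F.

No, it is not a tautology.


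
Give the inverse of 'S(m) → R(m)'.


The inverse of (P → Q) is (¬P → ¬Q). It is equivalent to the converse, not to the original.
Here P = 'S(m)' and Q = 'R(m)'.

If not (S(m)), then not (R(m)).


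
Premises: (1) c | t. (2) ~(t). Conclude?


Disjunctive syllogism: from (P ∨ Q) and ¬P, infer Q.
One disjunct, 't', is ruled out; the other must hold.

c


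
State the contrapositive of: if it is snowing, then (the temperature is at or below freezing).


The contrapositive of (P → Q) is (¬Q → ¬P); it is logically equivalent to the original.
Here P = 'it is snowing' and Q = '(the temperature is at or below freezing)'.

If not ((the temperature is at or below freezing)), then not (it is snowing).


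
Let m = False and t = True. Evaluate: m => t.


Implication is false only when antecedent is true and consequent is false.
Substitute: m=False, t=True.
False => True evaluates to True.

True


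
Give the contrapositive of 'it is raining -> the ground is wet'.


The contrapositive of (P → Q) is (¬Q → ¬P); it is logically equivalent to the original.
Here P = 'it is raining' and Q = 'the ground is wet'.

If not (the ground is wet), then not (it is raining).


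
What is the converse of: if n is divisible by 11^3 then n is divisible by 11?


The converse of (P → Q) is (Q → P). It is not in general equivalent to the original.
Here P = 'n is divisible by 11^3' and Q = 'n is divisible by 11'.

If n is divisible by 11, then n is divisible by 11^3.


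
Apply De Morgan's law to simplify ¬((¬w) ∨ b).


De Morgan: the negation of a disjunction is the conjunction of the negations.
Distribute ¬ across ∨, flipping it to ∧, and negate each literal.

w ∧ (¬b)


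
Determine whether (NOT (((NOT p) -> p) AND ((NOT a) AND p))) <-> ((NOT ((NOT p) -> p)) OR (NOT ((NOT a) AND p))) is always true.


Build the truth table over {a, p}:
a | p | φ
---------
F | F | T
T | F | T
F | T | T
T | T | T
Every row evaluates to true.

Yes, it is a tautology.


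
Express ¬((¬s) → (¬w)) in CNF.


Step 1: Rewrite (¬s) → (¬w) as ¬(¬s) ∨ (¬w).
Step 2: Negate: ¬(¬(¬s) ∨ (¬w)) = (¬s) ∧ ¬(¬w) (De Morgan + double negation).
Step 3: Eliminate any double negations (¬¬X = X).

(¬s) ∧ w


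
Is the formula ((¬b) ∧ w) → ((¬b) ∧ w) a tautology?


Build the truth table over {b, w}:
b | w | φ
---------
F | F | T
T | F | T
F | T | T
T | T | T
Every row evaluates to true.

Yes, it is a tautology.


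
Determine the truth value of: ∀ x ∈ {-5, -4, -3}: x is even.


Evaluate the predicate on each element: -5:F, -4:T, -3:F.
Counterexample x = -5 fails the predicate.

F


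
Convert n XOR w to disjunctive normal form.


Step 1: n ⊕ w is true exactly when they disagree: (n ∧ ¬w) ∨ (¬n ∧ w).

(n AND (NOT w)) OR ((NOT n) AND w)


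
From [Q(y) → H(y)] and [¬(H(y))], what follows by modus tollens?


Modus tollens: from (P → Q) and ¬Q, infer ¬P.
Q = 'H(y)' is denied; since P → Q, P must also fail.

Not (Q(y)).


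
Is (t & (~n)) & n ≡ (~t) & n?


Compare truth tables:
n | t | φ | ψ
-------------
False | False | False | False
True | False | False | True
False | True | False | False
True | True | False | False
They differ at row 2 (n=True, t=False): φ=False but ψ=True.

No, they are not logically equivalent.


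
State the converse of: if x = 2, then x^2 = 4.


The converse of (P → Q) is (Q → P). It is not in general equivalent to the original.
Here P = 'x = 2' and Q = 'x^2 = 4'.

If x^2 = 4, then x = 2.


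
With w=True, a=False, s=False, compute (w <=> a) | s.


Substitute w=True, a=False, s=False:
w <=> a = True <=> False = False
(w <=> a) | s = False | False = False

False


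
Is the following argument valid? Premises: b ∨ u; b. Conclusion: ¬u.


This is affirming a disjunct (fallacy). There exist truth assignments where the premises are all true but the conclusion is false.

Invalid.


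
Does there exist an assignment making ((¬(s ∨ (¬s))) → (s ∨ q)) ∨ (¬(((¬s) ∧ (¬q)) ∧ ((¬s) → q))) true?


Search for a satisfying assignment over {q, s}.
Try q=F, s=F: the formula evaluates to T.
A satisfying assignment exists.

Satisfiable.


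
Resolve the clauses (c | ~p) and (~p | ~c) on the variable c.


The clauses contain complementary literals c and ~c.
Resolution eliminates this pair and disjoins the remaining literals (merging duplicates).

~p


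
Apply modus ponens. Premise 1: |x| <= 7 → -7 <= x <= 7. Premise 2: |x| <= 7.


Modus ponens: from (P → Q) and P, infer Q.
P = '|x| <= 7' is asserted, and P → Q holds, so Q follows.

-7 <= x <= 7.


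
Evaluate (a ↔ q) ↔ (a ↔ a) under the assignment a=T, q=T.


Substitute a=T, q=T:
a ↔ q = T ↔ T = T
a ↔ a = T ↔ T = T
(a ↔ q) ↔ (a ↔ a) = T ↔ T = T

T


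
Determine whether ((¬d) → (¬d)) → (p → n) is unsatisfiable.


Truth table over {d, n, p}:
d | n | p | φ
-------------
F | F | F | T
T | F | F | T
F | T | F | T
T | T | F | T
F | F | T | F
T | F | T | F
F | T | T | T
T | T | T | T
Satisfying assignment at row 1: d=F, n=F, p=F gives T.

No, it is not a contradiction.


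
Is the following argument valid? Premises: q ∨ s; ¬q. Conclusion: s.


This matches the form of disjunctive syllogism: the conclusion follows in every model of the premises.

Valid.


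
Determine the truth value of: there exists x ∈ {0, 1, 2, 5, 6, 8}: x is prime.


Evaluate the predicate on each element: 0:F, 1:F, 2:T, 5:T, 6:F, 8:F.
Witness x = 2 satisfies the predicate.

T


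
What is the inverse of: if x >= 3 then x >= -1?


The inverse of (P → Q) is (¬P → ¬Q). It is equivalent to the converse, not to the original.
Here P = 'x >= 3' and Q = 'x >= -1'.

If not (x >= 3), then not (x >= -1).


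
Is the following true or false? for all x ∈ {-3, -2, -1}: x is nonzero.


Evaluate the predicate on each element: -3:T, -2:T, -1:T.
Every element satisfies the predicate.

T


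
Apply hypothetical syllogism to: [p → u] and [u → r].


Hypothetical syllogism: from (P → Q) and (Q → R), infer (P → R).
Chain the two implications through the shared middle term 'u'.

p → r


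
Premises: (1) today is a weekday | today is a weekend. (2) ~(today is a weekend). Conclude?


Disjunctive syllogism: from (P ∨ Q) and ¬P, infer Q.
One disjunct, 'today is a weekend', is ruled out; the other must hold.

today is a weekday


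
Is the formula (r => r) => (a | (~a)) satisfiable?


Search for a satisfying assignment over {a, r}.
Try a=False, r=False: the formula evaluates to True.
A satisfying assignment exists.

Satisfiable.


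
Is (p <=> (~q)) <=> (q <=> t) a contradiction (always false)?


Truth table over {p, q, t}:
p | q | t | φ
-------------
False | False | False | False
True | False | False | True
False | True | False | False
True | True | False | True
False | False | True | True
True | False | True | False
False | True | True | True
True | True | True | False
Satisfying assignment at row 2: p=True, q=False, t=False gives True.

No, it is not a contradiction.


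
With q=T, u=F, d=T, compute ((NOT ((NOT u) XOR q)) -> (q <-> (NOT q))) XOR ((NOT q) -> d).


Substitute q=T, u=F, d=T:
NOT u = T
(NOT u) XOR q = T XOR T = F
NOT ((NOT u) XOR q) = T
NOT q = F
q <-> (NOT q) = T <-> F = F
(NOT ((NOT u) XOR q)) -> (q <-> (NOT q)) = T -> F = F
NOT q = F
(NOT q) -> d = F -> T = T
((NOT ((NOT u) XOR q)) -> (q <-> (NOT q))) XOR ((NOT q) -> d) = F XOR T = T

T


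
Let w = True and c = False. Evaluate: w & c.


Conjunction is true only when both operands are true.
Substitute: w=True, c=False.
True & False evaluates to False.

False


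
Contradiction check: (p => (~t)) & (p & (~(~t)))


Truth table over {p, t}:
p | t | φ
---------
False | False | False
True | False | False
False | True | False
True | True | False
Every row is false.

Yes, it is a contradiction.


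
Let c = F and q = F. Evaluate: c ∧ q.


Conjunction is true only when both operands are true.
Substitute: c=F, q=F.
F ∧ F evaluates to F.

F


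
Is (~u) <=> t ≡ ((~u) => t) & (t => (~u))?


Compare truth tables:
t | u | φ | ψ
-------------
False | False | False | False
True | False | True | True
False | True | True | True
True | True | False | False
The columns φ and ψ agree on every row.

Yes, they are logically equivalent.


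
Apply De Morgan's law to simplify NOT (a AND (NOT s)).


De Morgan: the negation of a conjunction is the disjunction of the negations.
Distribute NOT across AND, flipping it to OR, and negate each literal.

(NOT a) OR s


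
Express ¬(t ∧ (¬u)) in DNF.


Step 1: Apply De Morgan: ¬(t ∧ (¬u)) = ¬t ∨ ¬(¬u).
Step 2: Eliminate any double negations (¬¬X = X).

(¬t) ∨ u


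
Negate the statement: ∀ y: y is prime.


¬(∀ x: φ) = ∃ x: ¬φ, and ¬(∃ x: φ) = ∀ x: ¬φ.
Apply to the universal statement.

∃ y: ¬(y is prime)


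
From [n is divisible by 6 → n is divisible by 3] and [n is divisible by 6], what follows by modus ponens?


Modus ponens: from (P → Q) and P, infer Q.
P = 'n is divisible by 6' is asserted, and P → Q holds, so Q follows.

n is divisible by 3.


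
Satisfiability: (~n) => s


Search for a satisfying assignment over {n, s}.
Try n=True, s=False: the formula evaluates to True.
A satisfying assignment exists.

Satisfiable.


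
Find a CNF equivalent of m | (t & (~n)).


Step 1: Distribute ∨ over ∧: m ∨ (t ∧ (¬n)) = (m ∨ t) ∧ (m ∨ (¬n)).

(m | t) & (m | (~n))


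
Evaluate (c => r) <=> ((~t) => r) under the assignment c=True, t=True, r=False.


Substitute c=True, t=True, r=False:
c => r = True => False = False
~t = False
(~t) => r = False => False = True
(c => r) <=> ((~t) => r) = False <=> True = False

False


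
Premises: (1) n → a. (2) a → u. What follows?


Hypothetical syllogism: from (P → Q) and (Q → R), infer (P → R).
Chain the two implications through the shared middle term 'a'.

n → u


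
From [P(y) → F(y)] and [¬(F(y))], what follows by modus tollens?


Modus tollens: from (P → Q) and ¬Q, infer ¬P.
Q = 'F(y)' is denied; since P → Q, P must also fail.

Not (P(y)).


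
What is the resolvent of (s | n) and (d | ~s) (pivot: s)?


The clauses contain complementary literals s and ~s.
Resolution eliminates this pair and disjoins the remaining literals (merging duplicates).

(n | d)


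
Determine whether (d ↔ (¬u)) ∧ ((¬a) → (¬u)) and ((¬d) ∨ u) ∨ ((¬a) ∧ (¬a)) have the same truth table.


Compare truth tables:
a | d | u | φ | ψ
-----------------
F | F | F | F | T
T | F | F | F | T
F | T | F | T | T
T | T | F | T | F
F | F | T | F | T
T | F | T | T | T
F | T | T | F | T
T | T | T | F | T
They differ at row 1 (a=F, d=F, u=F): φ=F but ψ=T.

No, they are not logically equivalent.


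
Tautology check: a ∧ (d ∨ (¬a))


Build the truth table over {a, d}:
a | d | φ
---------
F | F | F
T | F | F
F | T | F
T | T | T
Counterexample at row 1: with a=F, d=F, the formula is F.

No, it is not a tautology.


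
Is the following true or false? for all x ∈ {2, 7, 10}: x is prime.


Evaluate the predicate on each element: 2:T, 7:T, 10:F.
Counterexample x = 10 fails the predicate.

F


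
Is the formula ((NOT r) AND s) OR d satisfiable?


Search for a satisfying assignment over {d, r, s}.
Try d=T, r=F, s=F: the formula evaluates to T.
A satisfying assignment exists.

Satisfiable.


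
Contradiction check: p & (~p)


Truth table over {p}:
p | φ
-----
False | False
True | False
Every row is false.

Yes, it is a contradiction.


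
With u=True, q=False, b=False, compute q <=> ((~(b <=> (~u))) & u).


Substitute u=True, q=False, b=False:
~u = False
b <=> (~u) = False <=> False = True
~(b <=> (~u)) = False
(~(b <=> (~u))) & u = False & True = False
q <=> ((~(b <=> (~u))) & u) = False <=> False = True

True


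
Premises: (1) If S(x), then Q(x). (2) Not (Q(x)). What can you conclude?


Modus tollens: from (P → Q) and ¬Q, infer ¬P.
Q = 'Q(x)' is denied; since P → Q, P must also fail.

Not (S(x)).


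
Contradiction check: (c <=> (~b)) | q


Truth table over {b, c, q}:
b | c | q | φ
-------------
False | False | False | False
True | False | False | True
False | True | False | True
True | True | False | False
False | False | True | True
True | False | True | True
False | True | True | True
True | True | True | True
Satisfying assignment at row 2: b=True, c=False, q=False gives True.

No, it is not a contradiction.


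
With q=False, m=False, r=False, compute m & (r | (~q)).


Substitute q=False, m=False, r=False:
~q = True
r | (~q) = False | True = True
m & (r | (~q)) = False & True = False

False


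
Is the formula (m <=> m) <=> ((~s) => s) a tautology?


Build the truth table over {m, s}:
m | s | φ
---------
False | False | False
True | False | False
False | True | True
True | True | True
Counterexample at row 1: with m=False, s=False, the formula is False.

No, it is not a tautology.


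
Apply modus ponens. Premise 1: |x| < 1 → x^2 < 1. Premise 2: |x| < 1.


Modus ponens: from (P → Q) and P, infer Q.
P = '|x| < 1' is asserted, and P → Q holds, so Q follows.

x^2 < 1.


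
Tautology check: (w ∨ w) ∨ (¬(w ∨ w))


Build the truth table over {w}:
w | φ
-----
F | T
T | T
Every row evaluates to true.

Yes, it is a tautology.


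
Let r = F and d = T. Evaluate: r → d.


Implication is false only when antecedent is true and consequent is false.
Substitute: r=F, d=T.
F → T evaluates to T.

T


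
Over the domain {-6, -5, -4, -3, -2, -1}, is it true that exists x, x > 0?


Evaluate the predicate on each element: -6:False, -5:False, -4:False, -3:False, -2:False, -1:False.
No element satisfies the predicate.

False


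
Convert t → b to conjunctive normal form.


Step 1: Rewrite t → b as ¬t ∨ b.

(¬t) ∨ b


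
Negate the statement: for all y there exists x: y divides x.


Negation flips each quantifier (∀↔∃) and negates the inner predicate.
¬(for all y there exists x: φ) = there exists y for all x: ¬φ.

there exists y for all x: NOT(y divides x)


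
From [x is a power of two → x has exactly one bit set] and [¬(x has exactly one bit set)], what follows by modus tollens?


Modus tollens: from (P → Q) and ¬Q, infer ¬P.
Q = 'x has exactly one bit set' is denied; since P → Q, P must also fail.

Not (x is a power of two).


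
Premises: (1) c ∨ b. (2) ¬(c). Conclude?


Disjunctive syllogism: from (P ∨ Q) and ¬P, infer Q.
One disjunct, 'c', is ruled out; the other must hold.

b


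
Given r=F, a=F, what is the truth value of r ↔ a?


Biconditional is true when both operands have the same truth value.
Substitute: r=F, a=F.
F ↔ F evaluates to T.

T


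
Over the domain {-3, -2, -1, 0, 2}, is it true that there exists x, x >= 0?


Evaluate the predicate on each element: -3:F, -2:F, -1:F, 0:T, 2:T.
Witness x = 0 satisfies the predicate.

T


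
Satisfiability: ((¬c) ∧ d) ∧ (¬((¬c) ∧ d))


Check all 4 assignments over {c, d}:
c | d | φ
---------
F | F | F
T | F | F
F | T | F
T | T | F
No assignment makes the formula true.

Unsatisfiable.


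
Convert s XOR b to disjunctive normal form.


Step 1: s ⊕ b is true exactly when they disagree: (s ∧ ¬b) ∨ (¬s ∧ b).

(s AND (NOT b)) OR ((NOT s) AND b)


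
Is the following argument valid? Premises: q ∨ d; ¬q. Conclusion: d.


This matches the form of disjunctive syllogism: the conclusion follows in every model of the premises.

Valid.


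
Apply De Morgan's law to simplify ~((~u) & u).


De Morgan: the negation of a conjunction is the disjunction of the negations.
Distribute ~ across &, flipping it to |, and negate each literal.

u | (~u)


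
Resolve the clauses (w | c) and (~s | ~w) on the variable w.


The clauses contain complementary literals w and ~w.
Resolution eliminates this pair and disjoins the remaining literals (merging duplicates).

(c | ~s)


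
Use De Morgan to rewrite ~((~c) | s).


De Morgan: the negation of a disjunction is the conjunction of the negations.
Distribute ~ across |, flipping it to &, and negate each literal.

c & (~s)


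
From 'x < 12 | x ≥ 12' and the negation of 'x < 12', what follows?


Disjunctive syllogism: from (P ∨ Q) and ¬P, infer Q.
One disjunct, 'x < 12', is ruled out; the other must hold.

x ≥ 12


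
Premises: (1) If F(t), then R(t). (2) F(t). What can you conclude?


Modus ponens: from (P → Q) and P, infer Q.
P = 'F(t)' is asserted, and P → Q holds, so Q follows.

R(t).


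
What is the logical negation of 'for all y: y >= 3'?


¬(for all x: φ) = there exists x: ¬φ, and ¬(there exists x: φ) = for all x: ¬φ.
Apply to the universal statement.

there exists y: NOT(y >= 3)


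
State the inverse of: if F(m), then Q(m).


The inverse of (P → Q) is (¬P → ¬Q). It is equivalent to the converse, not to the original.
Here P = 'F(m)' and Q = 'Q(m)'.

If not (F(m)), then not (Q(m)).


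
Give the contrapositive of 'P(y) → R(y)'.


The contrapositive of (P → Q) is (¬Q → ¬P); it is logically equivalent to the original.
Here P = 'P(y)' and Q = 'R(y)'.

If not (R(y)), then not (P(y)).


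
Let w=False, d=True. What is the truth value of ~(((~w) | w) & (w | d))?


Substitute w=False, d=True:
~w = True
(~w) | w = True | False = True
w | d = False | True = True
((~w) | w) & (w | d) = True & True = True
~(((~w) | w) & (w | d)) = False

False


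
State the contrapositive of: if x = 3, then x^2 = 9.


The contrapositive of (P → Q) is (¬Q → ¬P); it is logically equivalent to the original.
Here P = 'x = 3' and Q = 'x^2 = 9'.

If not (x^2 = 9), then not (x = 3).


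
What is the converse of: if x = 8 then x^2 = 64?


The converse of (P → Q) is (Q → P). It is not in general equivalent to the original.
Here P = 'x = 8' and Q = 'x^2 = 64'.

If x^2 = 64, then x = 8.


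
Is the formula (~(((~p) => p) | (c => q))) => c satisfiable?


Search for a satisfying assignment over {c, p, q}.
Try c=False, p=False, q=False: the formula evaluates to True.
A satisfying assignment exists.

Satisfiable.


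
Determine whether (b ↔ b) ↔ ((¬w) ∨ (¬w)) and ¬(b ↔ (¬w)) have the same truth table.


Compare truth tables:
b | w | φ | ψ
-------------
F | F | T | T
T | F | T | F
F | T | F | F
T | T | F | T
They differ at row 2 (b=T, w=F): φ=T but ψ=F.

No, they are not logically equivalent.


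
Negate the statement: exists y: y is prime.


¬(forall x: φ) = exists x: ¬φ, and ¬(exists x: φ) = forall x: ¬φ.
Apply to the existential statement.

forall y: ~(y is prime)


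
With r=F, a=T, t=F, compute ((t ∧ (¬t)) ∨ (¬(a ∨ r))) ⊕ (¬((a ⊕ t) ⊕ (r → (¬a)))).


Substitute r=F, a=T, t=F:
… (earlier sub-steps elided)
t ∧ (¬t) = F ∧ T = F
a ∨ r = T ∨ F = T
¬(a ∨ r) = F
(t ∧ (¬t)) ∨ (¬(a ∨ r)) = F ∨ F = F
a ⊕ t = T ⊕ F = T
¬a = F
r → (¬a) = F → F = T
(a ⊕ t) ⊕ (r → (¬a)) = T ⊕ T = F
¬((a ⊕ t) ⊕ (r → (¬a))) = T
((t ∧ (¬t)) ∨ (¬(a ∨ r))) ⊕ (¬((a ⊕ t) ⊕ (r → (¬a)))) = F ⊕ T = T

T


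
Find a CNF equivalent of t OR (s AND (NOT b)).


Step 1: Distribute ∨ over ∧: t ∨ (s ∧ (¬b)) = (t ∨ s) ∧ (t ∨ (¬b)).

(t OR s) AND (t OR (NOT b))


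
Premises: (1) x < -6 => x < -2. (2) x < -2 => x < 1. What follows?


Hypothetical syllogism: from (P → Q) and (Q → R), infer (P → R).
Chain the two implications through the shared middle term 'x < -2'.

x < -6 => x < 1


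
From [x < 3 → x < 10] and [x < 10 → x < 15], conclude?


Hypothetical syllogism: from (P → Q) and (Q → R), infer (P → R).
Chain the two implications through the shared middle term 'x < 10'.

x < 3 → x < 15


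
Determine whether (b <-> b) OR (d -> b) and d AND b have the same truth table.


Compare truth tables:
b | d | φ | ψ
-------------
F | F | T | F
T | F | T | F
F | T | T | F
T | T | T | T
They differ at row 1 (b=F, d=F): φ=T but ψ=F.

No, they are not logically equivalent.


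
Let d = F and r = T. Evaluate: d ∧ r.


Conjunction is true only when both operands are true.
Substitute: d=F, r=T.
F ∧ T evaluates to F.

F


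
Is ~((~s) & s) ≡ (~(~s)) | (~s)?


Compare truth tables:
s | φ | ψ
---------
False | True | True
True | True | True
The columns φ and ψ agree on every row.

Yes, they are logically equivalent.


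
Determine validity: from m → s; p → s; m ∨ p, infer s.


This matches the form of proof by cases: the conclusion follows in every model of the premises.

Valid.


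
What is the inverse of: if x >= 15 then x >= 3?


The inverse of (P → Q) is (¬P → ¬Q). It is equivalent to the converse, not to the original.
Here P = 'x >= 15' and Q = 'x >= 3'.

If not (x >= 15), then not (x >= 3).


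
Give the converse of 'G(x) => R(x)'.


The converse of (P → Q) is (Q → P). It is not in general equivalent to the original.
Here P = 'G(x)' and Q = 'R(x)'.

If R(x), then G(x).


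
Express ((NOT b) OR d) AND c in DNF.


Step 1: Distribute ∧ over ∨: ((¬b) ∨ d) ∧ c = ((¬b) ∧ c) ∨ (d ∧ c).

((NOT b) AND c) OR (d AND c)


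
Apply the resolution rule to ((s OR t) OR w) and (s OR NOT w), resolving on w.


The clauses contain complementary literals w and NOTw.
Resolution eliminates this pair and disjoins the remaining literals (merging duplicates).

(s OR t)


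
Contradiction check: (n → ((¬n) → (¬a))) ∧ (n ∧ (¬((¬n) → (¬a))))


Truth table over {a, n}:
a | n | φ
---------
F | F | F
T | F | F
F | T | F
T | T | F
Every row is false.

Yes, it is a contradiction.


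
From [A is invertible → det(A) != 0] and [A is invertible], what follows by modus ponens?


Modus ponens: from (P → Q) and P, infer Q.
P = 'A is invertible' is asserted, and P → Q holds, so Q follows.

det(A) != 0.


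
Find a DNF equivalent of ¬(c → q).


Step 1: Rewrite implication then negate: ¬(¬c ∨ q) = c ∧ ¬q.

c ∧ (¬q)


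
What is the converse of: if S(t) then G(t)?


The converse of (P → Q) is (Q → P). It is not in general equivalent to the original.
Here P = 'S(t)' and Q = 'G(t)'.

If G(t), then S(t).
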